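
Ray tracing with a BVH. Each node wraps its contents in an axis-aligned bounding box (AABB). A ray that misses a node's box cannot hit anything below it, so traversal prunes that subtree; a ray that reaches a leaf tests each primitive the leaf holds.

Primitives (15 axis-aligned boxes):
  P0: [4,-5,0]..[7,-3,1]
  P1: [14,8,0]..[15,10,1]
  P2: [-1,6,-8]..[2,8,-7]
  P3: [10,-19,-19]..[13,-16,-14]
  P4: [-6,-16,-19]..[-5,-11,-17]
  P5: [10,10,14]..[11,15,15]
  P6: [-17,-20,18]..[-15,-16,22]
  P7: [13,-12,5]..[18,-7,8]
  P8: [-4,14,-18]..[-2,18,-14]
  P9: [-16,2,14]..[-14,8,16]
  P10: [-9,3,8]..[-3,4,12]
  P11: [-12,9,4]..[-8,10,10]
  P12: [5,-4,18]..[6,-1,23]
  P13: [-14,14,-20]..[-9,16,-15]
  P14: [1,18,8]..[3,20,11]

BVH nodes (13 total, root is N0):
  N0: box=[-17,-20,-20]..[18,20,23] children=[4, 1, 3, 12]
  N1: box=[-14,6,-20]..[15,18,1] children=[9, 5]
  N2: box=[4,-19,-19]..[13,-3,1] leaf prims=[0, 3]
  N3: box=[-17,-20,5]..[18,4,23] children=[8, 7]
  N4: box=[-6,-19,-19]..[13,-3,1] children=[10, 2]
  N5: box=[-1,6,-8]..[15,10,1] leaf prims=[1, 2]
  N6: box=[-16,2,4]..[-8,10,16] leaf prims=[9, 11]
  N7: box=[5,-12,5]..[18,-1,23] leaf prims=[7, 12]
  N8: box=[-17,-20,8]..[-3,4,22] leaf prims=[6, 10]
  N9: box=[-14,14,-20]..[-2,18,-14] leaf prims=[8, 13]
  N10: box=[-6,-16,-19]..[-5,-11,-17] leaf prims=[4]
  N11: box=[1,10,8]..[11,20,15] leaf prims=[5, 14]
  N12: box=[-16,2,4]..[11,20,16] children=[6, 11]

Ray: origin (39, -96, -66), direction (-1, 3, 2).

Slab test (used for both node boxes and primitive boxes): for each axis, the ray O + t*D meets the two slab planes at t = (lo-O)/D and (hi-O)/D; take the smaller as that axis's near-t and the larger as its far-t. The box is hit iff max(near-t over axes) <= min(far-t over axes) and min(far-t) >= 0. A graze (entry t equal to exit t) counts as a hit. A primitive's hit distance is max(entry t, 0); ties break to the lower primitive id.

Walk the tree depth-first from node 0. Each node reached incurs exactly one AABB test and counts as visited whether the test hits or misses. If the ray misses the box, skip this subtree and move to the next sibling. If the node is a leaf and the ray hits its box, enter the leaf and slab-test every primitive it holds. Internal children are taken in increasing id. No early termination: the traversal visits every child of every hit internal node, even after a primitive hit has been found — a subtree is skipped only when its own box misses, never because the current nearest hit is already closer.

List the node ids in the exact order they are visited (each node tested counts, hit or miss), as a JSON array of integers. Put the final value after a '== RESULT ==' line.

Walk:
N0 x:[21,56] y:[76/3,116/3] z:[23,89/2] -> hit [76/3,116/3], descend [1, 3, 4, 12]
  N1 x:[24,53] y:[34,38] z:[23,67/2] -> miss, prune
  N3 x:[21,56] y:[76/3,100/3] z:[71/2,89/2] -> miss, prune
  N4 x:[26,45] y:[77/3,31] z:[47/2,67/2] -> hit [26,31], descend [2, 10]
    N2 x:[26,35] y:[77/3,31] z:[47/2,67/2] -> hit [26,31] leaf, test {P0(miss), P3@t=26}
    N10 x:[44,45] y:[80/3,85/3] z:[47/2,49/2] -> miss, prune
  N12 x:[28,55] y:[98/3,116/3] z:[35,41] -> hit [35,116/3], descend [6, 11]
    N6 x:[47,55] y:[98/3,106/3] z:[35,41] -> miss, prune
    N11 x:[28,38] y:[106/3,116/3] z:[37,81/2] -> hit [37,38] leaf, test {P5(miss), P14@t=38}

Visited [0, 1, 3, 4, 2, 10, 12, 6, 11]. Tests: 9 box, 2 leaf. Nearest: P3.

== RESULT ==
[0, 1, 3, 4, 2, 10, 12, 6, 11]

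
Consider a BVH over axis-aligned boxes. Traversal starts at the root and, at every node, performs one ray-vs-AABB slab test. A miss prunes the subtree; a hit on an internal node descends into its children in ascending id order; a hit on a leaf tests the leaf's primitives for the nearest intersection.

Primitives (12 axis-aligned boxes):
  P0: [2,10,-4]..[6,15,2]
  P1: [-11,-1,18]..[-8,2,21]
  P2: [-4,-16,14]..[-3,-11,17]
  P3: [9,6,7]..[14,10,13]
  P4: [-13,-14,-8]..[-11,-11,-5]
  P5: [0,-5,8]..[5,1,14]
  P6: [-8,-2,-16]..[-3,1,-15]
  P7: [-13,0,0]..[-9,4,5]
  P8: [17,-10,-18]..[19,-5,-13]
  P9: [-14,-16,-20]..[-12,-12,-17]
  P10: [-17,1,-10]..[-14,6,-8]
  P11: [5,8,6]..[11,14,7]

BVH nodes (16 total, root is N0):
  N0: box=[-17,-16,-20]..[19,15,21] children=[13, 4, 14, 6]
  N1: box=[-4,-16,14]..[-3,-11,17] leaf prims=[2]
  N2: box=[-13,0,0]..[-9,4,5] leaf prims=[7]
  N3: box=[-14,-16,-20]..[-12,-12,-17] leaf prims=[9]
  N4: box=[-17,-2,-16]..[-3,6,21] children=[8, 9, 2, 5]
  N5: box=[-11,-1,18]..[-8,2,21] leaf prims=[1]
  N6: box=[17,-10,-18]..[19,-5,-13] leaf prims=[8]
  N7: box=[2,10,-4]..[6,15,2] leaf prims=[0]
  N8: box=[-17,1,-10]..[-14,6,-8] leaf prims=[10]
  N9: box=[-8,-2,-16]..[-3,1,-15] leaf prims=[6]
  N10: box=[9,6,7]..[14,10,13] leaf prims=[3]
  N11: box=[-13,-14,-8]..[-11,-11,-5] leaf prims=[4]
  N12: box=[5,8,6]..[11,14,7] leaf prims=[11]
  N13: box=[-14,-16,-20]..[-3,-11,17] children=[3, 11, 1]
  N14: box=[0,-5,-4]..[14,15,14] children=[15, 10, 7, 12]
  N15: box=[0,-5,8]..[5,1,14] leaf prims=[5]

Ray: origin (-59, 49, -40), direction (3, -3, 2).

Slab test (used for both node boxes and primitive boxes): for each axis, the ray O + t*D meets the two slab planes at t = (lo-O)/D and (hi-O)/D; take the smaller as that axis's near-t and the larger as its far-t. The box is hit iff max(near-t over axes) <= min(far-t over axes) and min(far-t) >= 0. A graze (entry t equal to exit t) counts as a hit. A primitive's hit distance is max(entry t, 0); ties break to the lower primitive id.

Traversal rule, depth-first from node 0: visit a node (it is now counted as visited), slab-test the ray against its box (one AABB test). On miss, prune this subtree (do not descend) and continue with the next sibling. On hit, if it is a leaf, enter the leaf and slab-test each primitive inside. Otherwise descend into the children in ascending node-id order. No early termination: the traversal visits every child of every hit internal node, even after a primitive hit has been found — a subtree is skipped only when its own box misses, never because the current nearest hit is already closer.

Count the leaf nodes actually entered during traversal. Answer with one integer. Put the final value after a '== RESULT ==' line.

Trace the traversal:
N0 x:[14,26] y:[34/3,65/3] z:[10,61/2] -> hit [14,65/3], descend [4, 6, 13, 14]
  N4 x:[14,56/3] y:[43/3,17] z:[12,61/2] -> hit [43/3,17], descend [2, 5, 8, 9]
    N2 x:[46/3,50/3] y:[15,49/3] z:[20,45/2] -> miss, prune
    N5 x:[16,17] y:[47/3,50/3] z:[29,61/2] -> miss, prune
    N8 x:[14,15] y:[43/3,16] z:[15,16] -> hit [15,15] leaf, test {P10@t=15}
    N9 x:[17,56/3] y:[16,17] z:[12,25/2] -> miss, prune
  N6 x:[76/3,26] y:[18,59/3] z:[11,27/2] -> miss, prune
  N13 x:[15,56/3] y:[20,65/3] z:[10,57/2] -> miss, prune
  N14 x:[59/3,73/3] y:[34/3,18] z:[18,27] -> miss, prune

order=[0, 4, 2, 5, 8, 9, 6, 13, 14]  |boxes|=9  |leaves|=1  hit=P10

== RESULT ==
1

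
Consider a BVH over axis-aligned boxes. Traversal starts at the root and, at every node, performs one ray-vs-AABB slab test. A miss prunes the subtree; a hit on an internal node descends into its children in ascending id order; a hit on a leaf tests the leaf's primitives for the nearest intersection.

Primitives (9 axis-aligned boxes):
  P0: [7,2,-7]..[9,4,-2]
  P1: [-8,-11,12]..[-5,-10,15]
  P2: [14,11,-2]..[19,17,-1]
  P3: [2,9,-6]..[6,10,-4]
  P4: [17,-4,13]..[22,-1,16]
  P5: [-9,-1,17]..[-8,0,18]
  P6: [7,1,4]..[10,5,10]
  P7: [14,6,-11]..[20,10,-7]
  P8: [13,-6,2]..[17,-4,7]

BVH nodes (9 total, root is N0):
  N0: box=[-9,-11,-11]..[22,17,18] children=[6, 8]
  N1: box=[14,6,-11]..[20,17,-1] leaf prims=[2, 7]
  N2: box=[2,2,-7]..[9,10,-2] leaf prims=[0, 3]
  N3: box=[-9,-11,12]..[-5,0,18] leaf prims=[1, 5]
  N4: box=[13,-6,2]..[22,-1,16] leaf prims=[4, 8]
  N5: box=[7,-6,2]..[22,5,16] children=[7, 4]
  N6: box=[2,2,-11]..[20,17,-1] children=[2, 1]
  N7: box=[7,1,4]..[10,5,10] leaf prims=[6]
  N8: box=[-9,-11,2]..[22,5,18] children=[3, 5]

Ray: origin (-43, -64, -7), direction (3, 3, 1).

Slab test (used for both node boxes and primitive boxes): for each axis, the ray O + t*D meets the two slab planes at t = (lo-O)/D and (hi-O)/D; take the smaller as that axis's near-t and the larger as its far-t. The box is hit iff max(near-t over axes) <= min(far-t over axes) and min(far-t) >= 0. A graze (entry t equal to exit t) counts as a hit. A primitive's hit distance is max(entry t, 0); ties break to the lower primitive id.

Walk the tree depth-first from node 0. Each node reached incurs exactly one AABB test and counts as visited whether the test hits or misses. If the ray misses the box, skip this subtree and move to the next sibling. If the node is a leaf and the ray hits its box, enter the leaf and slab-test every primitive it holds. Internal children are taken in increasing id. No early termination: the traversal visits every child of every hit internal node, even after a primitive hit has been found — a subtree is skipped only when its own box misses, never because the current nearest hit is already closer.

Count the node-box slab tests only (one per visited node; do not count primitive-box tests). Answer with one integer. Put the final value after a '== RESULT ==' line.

Trace the traversal:
N0 x:[34/3,65/3] y:[53/3,27] z:[-4,25] -> hit [53/3,65/3], descend [6, 8]
  N6 x:[15,21] y:[22,27] z:[-4,6] -> miss, prune
  N8 x:[34/3,65/3] y:[53/3,23] z:[9,25] -> hit [53/3,65/3], descend [3, 5]
    N3 x:[34/3,38/3] y:[53/3,64/3] z:[19,25] -> miss, prune
    N5 x:[50/3,65/3] y:[58/3,23] z:[9,23] -> hit [58/3,65/3], descend [4, 7]
      N4 x:[56/3,65/3] y:[58/3,21] z:[9,23] -> hit [58/3,21] leaf, test {P4@t=20, P8(miss)}
      N7 x:[50/3,53/3] y:[65/3,23] z:[11,17] -> miss, prune

order=[0, 6, 8, 3, 5, 4, 7]  |boxes|=7  |leaves|=1  hit=P4

== RESULT ==
7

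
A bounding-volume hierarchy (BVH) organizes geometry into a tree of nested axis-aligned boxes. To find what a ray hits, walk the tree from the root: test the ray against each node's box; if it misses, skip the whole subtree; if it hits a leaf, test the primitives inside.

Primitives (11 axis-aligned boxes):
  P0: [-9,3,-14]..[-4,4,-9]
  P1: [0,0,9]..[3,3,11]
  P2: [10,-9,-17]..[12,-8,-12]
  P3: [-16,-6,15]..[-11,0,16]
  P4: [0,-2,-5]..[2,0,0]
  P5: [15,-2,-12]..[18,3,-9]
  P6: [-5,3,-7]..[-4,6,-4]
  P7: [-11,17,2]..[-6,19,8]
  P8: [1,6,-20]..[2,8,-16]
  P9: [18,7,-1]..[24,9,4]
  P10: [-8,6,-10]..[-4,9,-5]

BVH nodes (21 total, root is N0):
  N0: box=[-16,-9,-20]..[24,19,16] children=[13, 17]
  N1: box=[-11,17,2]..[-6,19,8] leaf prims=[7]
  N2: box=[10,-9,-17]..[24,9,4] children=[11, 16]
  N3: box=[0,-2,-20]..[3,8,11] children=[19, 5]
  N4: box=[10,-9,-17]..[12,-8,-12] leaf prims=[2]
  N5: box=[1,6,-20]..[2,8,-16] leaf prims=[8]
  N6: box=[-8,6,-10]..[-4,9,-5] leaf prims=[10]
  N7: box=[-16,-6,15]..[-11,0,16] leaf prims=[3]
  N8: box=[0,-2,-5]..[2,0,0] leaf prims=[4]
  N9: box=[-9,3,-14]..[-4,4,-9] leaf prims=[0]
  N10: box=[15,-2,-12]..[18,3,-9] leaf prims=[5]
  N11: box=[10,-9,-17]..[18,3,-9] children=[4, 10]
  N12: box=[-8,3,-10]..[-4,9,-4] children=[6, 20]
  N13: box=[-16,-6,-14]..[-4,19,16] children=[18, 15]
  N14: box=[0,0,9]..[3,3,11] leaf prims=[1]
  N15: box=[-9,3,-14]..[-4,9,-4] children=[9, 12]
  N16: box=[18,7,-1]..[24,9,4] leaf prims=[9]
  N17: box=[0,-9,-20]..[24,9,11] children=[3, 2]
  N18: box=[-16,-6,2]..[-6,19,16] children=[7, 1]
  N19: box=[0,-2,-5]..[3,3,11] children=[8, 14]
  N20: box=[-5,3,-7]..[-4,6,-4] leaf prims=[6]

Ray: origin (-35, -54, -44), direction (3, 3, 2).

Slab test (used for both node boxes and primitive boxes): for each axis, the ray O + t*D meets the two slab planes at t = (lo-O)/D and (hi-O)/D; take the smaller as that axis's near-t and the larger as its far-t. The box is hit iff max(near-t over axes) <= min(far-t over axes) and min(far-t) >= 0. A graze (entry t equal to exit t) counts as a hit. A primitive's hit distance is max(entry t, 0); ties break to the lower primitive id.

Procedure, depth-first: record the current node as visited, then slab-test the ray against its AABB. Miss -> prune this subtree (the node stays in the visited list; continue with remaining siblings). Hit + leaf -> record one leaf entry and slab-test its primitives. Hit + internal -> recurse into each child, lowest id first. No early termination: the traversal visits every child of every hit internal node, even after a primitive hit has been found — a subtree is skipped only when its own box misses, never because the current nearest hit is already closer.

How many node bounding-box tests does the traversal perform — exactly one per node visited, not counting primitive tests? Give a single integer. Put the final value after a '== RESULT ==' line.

Walk:
N0 x:[19/3,59/3] y:[15,73/3] z:[12,30] -> hit [15,59/3], descend [13, 17]
  N13 x:[19/3,31/3] y:[16,73/3] z:[15,30] -> miss, prune
  N17 x:[35/3,59/3] y:[15,21] z:[12,55/2] -> hit [15,59/3], descend [2, 3]
    N2 x:[15,59/3] y:[15,21] z:[27/2,24] -> hit [15,59/3], descend [11, 16]
      N11 x:[15,53/3] y:[15,19] z:[27/2,35/2] -> hit [15,35/2], descend [4, 10]
        N4 x:[15,47/3] y:[15,46/3] z:[27/2,16] -> hit [15,46/3] leaf, test {P2@t=15}
        N10 x:[50/3,53/3] y:[52/3,19] z:[16,35/2] -> hit [52/3,35/2] leaf, test {P5@t=52/3}
      N16 x:[53/3,59/3] y:[61/3,21] z:[43/2,24] -> miss, prune
    N3 x:[35/3,38/3] y:[52/3,62/3] z:[12,55/2] -> miss, prune

9 AABB tests over nodes [0, 13, 17, 2, 11, 4, 10, 16, 3]; 2 leaves entered; closest P2.

== RESULT ==
9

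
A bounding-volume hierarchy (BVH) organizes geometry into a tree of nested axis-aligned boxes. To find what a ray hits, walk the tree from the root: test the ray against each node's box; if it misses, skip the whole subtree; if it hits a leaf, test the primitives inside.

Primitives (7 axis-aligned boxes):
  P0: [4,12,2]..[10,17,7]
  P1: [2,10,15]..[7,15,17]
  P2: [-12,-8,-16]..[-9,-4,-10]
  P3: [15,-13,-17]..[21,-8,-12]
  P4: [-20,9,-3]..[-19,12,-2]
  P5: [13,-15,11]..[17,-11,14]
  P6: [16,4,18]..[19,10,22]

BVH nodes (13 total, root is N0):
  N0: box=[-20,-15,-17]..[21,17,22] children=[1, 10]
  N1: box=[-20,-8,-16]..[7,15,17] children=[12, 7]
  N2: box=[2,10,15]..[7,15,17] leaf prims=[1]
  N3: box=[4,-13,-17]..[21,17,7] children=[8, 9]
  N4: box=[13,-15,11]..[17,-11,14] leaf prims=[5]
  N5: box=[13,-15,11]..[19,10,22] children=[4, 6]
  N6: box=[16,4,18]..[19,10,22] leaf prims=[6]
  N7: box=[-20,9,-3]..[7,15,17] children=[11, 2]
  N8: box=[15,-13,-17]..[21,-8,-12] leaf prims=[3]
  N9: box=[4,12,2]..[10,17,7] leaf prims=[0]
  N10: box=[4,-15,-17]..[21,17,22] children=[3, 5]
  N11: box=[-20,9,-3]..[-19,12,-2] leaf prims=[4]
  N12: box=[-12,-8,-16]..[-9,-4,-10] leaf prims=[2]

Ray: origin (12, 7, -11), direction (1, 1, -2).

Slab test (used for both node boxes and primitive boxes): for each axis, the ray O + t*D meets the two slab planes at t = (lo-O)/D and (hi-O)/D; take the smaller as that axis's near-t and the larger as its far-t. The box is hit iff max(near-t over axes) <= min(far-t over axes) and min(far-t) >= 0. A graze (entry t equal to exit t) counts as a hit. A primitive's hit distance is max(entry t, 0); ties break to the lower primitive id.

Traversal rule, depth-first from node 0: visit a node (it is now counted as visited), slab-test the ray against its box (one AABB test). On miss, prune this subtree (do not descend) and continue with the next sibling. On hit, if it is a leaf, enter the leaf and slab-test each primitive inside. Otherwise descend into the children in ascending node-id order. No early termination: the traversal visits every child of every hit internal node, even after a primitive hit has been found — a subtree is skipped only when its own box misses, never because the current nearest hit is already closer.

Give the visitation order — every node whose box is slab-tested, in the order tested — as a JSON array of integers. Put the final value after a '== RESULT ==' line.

Traverse from the root:
N0 x:[-32,9] y:[-22,10] z:[-33/2,3] -> hit [-33/2,3], descend [1, 10]
  N1 x:[-32,-5] y:[-15,8] z:[-14,5/2] -> miss, prune
  N10 x:[-8,9] y:[-22,10] z:[-33/2,3] -> hit [-8,3], descend [3, 5]
    N3 x:[-8,9] y:[-20,10] z:[-9,3] -> hit [-8,3], descend [8, 9]
      N8 x:[3,9] y:[-20,-15] z:[1/2,3] -> miss, prune
      N9 x:[-8,-2] y:[5,10] z:[-9,-13/2] -> miss, prune
    N5 x:[1,7] y:[-22,3] z:[-33/2,-11] -> miss, prune

order=[0, 1, 10, 3, 8, 9, 5]  |boxes|=7  |leaves|=0  hit=miss

== RESULT ==
[0, 1, 10, 3, 8, 9, 5]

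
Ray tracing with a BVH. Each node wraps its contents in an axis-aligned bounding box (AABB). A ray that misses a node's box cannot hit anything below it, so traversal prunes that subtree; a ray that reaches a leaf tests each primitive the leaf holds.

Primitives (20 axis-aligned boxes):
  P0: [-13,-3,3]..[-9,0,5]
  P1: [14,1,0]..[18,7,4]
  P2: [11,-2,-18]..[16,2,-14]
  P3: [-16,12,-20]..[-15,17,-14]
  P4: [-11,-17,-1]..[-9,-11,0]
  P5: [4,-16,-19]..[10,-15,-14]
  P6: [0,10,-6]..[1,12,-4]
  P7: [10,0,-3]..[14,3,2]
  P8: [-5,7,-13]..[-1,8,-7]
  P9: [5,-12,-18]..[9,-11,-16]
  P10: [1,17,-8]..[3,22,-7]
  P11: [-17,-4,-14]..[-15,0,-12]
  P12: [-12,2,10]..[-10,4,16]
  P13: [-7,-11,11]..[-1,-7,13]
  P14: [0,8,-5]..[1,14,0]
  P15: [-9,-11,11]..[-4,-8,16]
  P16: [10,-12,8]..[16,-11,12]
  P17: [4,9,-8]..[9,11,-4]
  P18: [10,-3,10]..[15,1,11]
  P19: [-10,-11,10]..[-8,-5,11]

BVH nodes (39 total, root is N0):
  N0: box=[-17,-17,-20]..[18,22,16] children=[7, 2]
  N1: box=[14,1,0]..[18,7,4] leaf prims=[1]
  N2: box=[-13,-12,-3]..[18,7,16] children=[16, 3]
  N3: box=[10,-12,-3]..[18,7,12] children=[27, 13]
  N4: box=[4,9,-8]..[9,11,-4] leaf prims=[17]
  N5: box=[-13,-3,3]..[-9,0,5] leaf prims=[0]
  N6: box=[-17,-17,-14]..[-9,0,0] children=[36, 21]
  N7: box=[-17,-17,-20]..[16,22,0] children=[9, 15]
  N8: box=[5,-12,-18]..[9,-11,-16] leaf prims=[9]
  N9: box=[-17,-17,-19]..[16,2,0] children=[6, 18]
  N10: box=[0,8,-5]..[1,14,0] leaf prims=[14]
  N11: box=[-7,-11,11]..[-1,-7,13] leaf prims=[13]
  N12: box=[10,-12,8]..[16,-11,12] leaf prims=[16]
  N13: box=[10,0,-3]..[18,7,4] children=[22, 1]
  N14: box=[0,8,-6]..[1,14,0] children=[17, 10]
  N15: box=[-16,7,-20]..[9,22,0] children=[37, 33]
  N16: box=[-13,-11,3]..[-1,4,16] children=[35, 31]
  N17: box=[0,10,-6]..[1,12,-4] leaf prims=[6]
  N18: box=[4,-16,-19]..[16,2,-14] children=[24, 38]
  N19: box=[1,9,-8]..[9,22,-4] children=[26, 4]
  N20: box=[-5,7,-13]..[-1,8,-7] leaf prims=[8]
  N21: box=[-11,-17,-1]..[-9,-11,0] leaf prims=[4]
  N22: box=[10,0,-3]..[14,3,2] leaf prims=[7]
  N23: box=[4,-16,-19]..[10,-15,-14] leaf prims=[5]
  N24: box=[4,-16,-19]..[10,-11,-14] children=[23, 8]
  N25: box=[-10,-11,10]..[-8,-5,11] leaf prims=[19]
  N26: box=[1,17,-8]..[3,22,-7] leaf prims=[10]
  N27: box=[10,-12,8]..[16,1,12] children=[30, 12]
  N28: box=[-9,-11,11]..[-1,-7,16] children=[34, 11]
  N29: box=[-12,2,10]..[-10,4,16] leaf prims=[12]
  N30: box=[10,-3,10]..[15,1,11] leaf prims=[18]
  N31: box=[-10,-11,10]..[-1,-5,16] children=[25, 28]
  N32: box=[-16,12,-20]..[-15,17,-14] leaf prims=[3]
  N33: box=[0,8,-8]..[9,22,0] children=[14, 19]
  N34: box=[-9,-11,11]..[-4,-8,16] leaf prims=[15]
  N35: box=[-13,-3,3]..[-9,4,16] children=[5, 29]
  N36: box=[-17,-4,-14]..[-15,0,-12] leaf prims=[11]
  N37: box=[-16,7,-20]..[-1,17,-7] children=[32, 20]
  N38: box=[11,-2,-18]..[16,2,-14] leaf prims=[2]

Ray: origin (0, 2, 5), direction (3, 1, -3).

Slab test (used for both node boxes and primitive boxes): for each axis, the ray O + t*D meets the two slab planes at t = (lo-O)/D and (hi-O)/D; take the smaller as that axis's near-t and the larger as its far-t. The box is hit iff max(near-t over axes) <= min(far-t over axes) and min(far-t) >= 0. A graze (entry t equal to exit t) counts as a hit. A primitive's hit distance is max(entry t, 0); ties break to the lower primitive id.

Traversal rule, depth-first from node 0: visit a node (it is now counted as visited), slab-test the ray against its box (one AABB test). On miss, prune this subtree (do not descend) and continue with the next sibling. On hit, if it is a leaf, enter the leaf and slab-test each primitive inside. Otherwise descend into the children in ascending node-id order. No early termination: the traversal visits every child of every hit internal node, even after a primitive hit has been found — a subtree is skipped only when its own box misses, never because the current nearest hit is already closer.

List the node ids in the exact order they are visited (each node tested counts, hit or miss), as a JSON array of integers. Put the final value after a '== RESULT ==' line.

Walk:
N0 x:[-17/3,6] y:[-19,20] z:[-11/3,25/3] -> hit [-11/3,6], descend [2, 7]
  N2 x:[-13/3,6] y:[-14,5] z:[-11/3,8/3] -> hit [-11/3,8/3], descend [3, 16]
    N3 x:[10/3,6] y:[-14,5] z:[-7/3,8/3] -> miss, prune
    N16 x:[-13/3,-1/3] y:[-13,2] z:[-11/3,2/3] -> miss, prune
  N7 x:[-17/3,16/3] y:[-19,20] z:[5/3,25/3] -> hit [5/3,16/3], descend [9, 15]
    N9 x:[-17/3,16/3] y:[-19,0] z:[5/3,8] -> miss, prune
    N15 x:[-16/3,3] y:[5,20] z:[5/3,25/3] -> miss, prune

7 AABB tests over nodes [0, 2, 3, 16, 7, 9, 15]; 0 leaves entered; closest miss.

== RESULT ==
[0, 2, 3, 16, 7, 9, 15]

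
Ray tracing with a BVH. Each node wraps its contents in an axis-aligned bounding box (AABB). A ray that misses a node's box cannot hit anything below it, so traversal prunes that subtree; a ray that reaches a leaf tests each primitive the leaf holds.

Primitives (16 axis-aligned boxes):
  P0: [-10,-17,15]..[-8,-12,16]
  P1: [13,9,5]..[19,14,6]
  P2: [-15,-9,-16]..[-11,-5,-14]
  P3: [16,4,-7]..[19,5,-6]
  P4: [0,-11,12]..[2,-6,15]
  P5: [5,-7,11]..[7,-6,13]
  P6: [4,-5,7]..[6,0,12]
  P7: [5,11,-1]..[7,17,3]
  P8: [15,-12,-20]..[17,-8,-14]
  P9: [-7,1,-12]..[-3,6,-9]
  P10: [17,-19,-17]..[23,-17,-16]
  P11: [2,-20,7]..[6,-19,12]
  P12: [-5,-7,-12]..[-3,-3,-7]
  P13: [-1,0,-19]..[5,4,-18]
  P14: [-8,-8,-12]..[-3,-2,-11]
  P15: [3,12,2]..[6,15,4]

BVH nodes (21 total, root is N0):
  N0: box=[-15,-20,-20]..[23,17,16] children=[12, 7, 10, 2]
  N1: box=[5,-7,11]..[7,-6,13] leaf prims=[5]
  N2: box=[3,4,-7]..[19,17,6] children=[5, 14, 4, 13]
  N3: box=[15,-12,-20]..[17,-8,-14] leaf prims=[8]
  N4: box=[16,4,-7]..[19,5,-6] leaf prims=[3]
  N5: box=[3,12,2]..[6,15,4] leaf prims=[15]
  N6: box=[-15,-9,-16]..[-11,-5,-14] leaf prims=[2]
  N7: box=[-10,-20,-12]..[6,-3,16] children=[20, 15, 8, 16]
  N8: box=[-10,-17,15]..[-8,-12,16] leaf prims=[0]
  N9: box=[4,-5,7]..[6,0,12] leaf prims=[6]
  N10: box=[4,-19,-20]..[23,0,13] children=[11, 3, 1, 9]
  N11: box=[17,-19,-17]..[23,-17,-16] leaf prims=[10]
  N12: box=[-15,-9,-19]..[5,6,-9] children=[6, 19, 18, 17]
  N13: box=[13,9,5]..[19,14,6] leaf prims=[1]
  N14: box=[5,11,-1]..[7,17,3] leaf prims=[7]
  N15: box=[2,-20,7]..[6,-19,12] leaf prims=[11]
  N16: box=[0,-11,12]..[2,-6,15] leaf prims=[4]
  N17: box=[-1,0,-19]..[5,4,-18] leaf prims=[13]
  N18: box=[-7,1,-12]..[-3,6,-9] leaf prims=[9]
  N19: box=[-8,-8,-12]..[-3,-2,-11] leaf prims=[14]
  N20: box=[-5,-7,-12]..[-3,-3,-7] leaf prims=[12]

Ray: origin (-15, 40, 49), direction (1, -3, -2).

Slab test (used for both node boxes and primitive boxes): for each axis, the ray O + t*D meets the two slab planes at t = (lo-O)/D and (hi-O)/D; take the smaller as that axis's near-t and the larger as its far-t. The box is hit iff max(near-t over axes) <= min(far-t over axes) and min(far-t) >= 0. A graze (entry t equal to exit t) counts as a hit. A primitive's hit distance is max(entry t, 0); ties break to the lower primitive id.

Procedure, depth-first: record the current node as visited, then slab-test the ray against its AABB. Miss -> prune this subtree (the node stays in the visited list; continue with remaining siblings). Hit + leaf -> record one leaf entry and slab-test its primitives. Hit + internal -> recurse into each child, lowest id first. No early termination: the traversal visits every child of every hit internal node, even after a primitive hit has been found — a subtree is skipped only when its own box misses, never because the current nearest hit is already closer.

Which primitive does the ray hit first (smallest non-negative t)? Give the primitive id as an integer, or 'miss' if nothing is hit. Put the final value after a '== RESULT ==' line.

Traverse from the root:
N0 x:[0,38] y:[23/3,20] z:[33/2,69/2] -> hit [33/2,20], descend [2, 7, 10, 12]
  N2 x:[18,34] y:[23/3,12] z:[43/2,28] -> miss, prune
  N7 x:[5,21] y:[43/3,20] z:[33/2,61/2] -> hit [33/2,20], descend [8, 15, 16, 20]
    N8 x:[5,7] y:[52/3,19] z:[33/2,17] -> miss, prune
    N15 x:[17,21] y:[59/3,20] z:[37/2,21] -> hit [59/3,20] leaf, test {P11@t=59/3}
    N16 x:[15,17] y:[46/3,17] z:[17,37/2] -> hit [17,17] leaf, test {P4@t=17}
    N20 x:[10,12] y:[43/3,47/3] z:[28,61/2] -> miss, prune
  N10 x:[19,38] y:[40/3,59/3] z:[18,69/2] -> hit [19,59/3], descend [1, 3, 9, 11]
    N1 x:[20,22] y:[46/3,47/3] z:[18,19] -> miss, prune
    N3 x:[30,32] y:[16,52/3] z:[63/2,69/2] -> miss, prune
    N9 x:[19,21] y:[40/3,15] z:[37/2,21] -> miss, prune
    N11 x:[32,38] y:[19,59/3] z:[65/2,33] -> miss, prune
  N12 x:[0,20] y:[34/3,49/3] z:[29,34] -> miss, prune

Visited [0, 2, 7, 8, 15, 16, 20, 10, 1, 3, 9, 11, 12]. Tests: 13 box, 2 leaf. Nearest: P4.

== RESULT ==
4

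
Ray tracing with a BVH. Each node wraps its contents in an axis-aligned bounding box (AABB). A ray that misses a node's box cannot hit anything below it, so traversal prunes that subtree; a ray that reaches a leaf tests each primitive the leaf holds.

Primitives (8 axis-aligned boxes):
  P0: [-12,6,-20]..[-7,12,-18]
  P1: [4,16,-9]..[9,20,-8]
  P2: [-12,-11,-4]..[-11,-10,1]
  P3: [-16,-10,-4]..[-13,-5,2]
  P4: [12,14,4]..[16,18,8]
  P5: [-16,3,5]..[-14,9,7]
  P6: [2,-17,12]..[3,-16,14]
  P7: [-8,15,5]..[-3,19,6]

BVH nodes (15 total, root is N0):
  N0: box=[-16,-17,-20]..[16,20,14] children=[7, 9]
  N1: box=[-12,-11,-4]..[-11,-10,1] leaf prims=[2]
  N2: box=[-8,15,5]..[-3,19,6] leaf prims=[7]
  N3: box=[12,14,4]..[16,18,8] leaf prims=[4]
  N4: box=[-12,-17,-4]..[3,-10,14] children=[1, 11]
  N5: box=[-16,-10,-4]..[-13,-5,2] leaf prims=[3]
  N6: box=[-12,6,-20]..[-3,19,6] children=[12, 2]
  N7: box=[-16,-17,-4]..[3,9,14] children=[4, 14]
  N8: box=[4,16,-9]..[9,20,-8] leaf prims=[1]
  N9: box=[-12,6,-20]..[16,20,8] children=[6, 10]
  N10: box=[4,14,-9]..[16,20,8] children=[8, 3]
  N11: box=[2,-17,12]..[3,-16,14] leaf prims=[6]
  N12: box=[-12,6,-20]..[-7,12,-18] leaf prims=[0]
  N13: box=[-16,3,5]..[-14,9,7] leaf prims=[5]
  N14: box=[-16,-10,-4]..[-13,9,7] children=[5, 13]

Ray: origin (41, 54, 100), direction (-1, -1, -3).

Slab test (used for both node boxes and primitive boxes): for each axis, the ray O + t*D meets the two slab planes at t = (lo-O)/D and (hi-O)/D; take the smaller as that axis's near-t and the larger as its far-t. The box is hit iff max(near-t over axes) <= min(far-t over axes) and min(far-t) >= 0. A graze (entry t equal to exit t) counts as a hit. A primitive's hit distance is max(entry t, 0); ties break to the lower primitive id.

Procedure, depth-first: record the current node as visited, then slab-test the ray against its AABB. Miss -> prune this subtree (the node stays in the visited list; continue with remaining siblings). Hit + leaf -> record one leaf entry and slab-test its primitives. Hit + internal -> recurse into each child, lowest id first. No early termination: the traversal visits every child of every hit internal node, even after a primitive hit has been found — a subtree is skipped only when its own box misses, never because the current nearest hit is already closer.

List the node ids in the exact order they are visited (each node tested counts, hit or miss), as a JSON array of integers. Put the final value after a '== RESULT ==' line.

Traverse from the root:
N0 x:[25,57] y:[34,71] z:[86/3,40] -> hit [34,40], descend [7, 9]
  N7 x:[38,57] y:[45,71] z:[86/3,104/3] -> miss, prune
  N9 x:[25,53] y:[34,48] z:[92/3,40] -> hit [34,40], descend [6, 10]
    N6 x:[44,53] y:[35,48] z:[94/3,40] -> miss, prune
    N10 x:[25,37] y:[34,40] z:[92/3,109/3] -> hit [34,109/3], descend [3, 8]
      N3 x:[25,29] y:[36,40] z:[92/3,32] -> miss, prune
      N8 x:[32,37] y:[34,38] z:[36,109/3] -> hit [36,109/3] leaf, test {P1@t=36}

order=[0, 7, 9, 6, 10, 3, 8]  |boxes|=7  |leaves|=1  hit=P1

== RESULT ==
[0, 7, 9, 6, 10, 3, 8]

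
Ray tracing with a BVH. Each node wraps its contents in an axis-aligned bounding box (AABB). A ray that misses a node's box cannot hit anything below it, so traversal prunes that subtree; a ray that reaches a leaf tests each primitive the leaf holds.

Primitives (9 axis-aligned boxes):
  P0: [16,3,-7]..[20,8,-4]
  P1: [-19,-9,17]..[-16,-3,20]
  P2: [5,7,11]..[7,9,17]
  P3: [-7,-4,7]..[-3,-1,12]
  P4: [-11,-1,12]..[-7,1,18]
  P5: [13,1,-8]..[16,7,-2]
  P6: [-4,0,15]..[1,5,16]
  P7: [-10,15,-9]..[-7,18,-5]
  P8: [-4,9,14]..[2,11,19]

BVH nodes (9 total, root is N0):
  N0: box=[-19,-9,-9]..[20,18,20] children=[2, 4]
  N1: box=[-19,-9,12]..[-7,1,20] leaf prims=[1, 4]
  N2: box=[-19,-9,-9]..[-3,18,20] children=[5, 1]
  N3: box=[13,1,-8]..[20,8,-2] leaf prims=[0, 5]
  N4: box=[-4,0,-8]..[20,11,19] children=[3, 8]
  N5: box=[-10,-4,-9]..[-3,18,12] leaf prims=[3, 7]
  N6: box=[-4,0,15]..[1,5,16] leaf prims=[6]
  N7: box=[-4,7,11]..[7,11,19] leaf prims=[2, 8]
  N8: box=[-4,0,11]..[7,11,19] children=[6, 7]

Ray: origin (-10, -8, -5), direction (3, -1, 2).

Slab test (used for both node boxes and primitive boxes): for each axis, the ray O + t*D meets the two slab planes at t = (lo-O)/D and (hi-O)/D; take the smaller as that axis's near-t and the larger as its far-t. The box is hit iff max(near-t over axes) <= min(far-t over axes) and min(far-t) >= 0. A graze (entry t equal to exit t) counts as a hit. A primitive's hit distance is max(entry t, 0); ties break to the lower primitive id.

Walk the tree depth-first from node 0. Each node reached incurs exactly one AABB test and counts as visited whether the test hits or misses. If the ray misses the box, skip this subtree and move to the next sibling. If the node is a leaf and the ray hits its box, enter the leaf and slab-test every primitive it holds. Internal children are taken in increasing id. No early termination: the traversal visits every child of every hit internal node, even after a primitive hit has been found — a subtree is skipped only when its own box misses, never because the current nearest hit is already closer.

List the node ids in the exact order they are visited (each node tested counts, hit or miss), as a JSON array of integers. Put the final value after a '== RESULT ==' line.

Walk:
N0 x:[-3,10] y:[-26,1] z:[-2,25/2] -> hit [-2,1], descend [2, 4]
  N2 x:[-3,7/3] y:[-26,1] z:[-2,25/2] -> hit [-2,1], descend [1, 5]
    N1 x:[-3,1] y:[-9,1] z:[17/2,25/2] -> miss, prune
    N5 x:[0,7/3] y:[-26,-4] z:[-2,17/2] -> miss, prune
  N4 x:[2,10] y:[-19,-8] z:[-3/2,12] -> miss, prune

Visited [0, 2, 1, 5, 4]. Tests: 5 box, 0 leaf. Nearest: miss.

== RESULT ==
[0, 2, 1, 5, 4]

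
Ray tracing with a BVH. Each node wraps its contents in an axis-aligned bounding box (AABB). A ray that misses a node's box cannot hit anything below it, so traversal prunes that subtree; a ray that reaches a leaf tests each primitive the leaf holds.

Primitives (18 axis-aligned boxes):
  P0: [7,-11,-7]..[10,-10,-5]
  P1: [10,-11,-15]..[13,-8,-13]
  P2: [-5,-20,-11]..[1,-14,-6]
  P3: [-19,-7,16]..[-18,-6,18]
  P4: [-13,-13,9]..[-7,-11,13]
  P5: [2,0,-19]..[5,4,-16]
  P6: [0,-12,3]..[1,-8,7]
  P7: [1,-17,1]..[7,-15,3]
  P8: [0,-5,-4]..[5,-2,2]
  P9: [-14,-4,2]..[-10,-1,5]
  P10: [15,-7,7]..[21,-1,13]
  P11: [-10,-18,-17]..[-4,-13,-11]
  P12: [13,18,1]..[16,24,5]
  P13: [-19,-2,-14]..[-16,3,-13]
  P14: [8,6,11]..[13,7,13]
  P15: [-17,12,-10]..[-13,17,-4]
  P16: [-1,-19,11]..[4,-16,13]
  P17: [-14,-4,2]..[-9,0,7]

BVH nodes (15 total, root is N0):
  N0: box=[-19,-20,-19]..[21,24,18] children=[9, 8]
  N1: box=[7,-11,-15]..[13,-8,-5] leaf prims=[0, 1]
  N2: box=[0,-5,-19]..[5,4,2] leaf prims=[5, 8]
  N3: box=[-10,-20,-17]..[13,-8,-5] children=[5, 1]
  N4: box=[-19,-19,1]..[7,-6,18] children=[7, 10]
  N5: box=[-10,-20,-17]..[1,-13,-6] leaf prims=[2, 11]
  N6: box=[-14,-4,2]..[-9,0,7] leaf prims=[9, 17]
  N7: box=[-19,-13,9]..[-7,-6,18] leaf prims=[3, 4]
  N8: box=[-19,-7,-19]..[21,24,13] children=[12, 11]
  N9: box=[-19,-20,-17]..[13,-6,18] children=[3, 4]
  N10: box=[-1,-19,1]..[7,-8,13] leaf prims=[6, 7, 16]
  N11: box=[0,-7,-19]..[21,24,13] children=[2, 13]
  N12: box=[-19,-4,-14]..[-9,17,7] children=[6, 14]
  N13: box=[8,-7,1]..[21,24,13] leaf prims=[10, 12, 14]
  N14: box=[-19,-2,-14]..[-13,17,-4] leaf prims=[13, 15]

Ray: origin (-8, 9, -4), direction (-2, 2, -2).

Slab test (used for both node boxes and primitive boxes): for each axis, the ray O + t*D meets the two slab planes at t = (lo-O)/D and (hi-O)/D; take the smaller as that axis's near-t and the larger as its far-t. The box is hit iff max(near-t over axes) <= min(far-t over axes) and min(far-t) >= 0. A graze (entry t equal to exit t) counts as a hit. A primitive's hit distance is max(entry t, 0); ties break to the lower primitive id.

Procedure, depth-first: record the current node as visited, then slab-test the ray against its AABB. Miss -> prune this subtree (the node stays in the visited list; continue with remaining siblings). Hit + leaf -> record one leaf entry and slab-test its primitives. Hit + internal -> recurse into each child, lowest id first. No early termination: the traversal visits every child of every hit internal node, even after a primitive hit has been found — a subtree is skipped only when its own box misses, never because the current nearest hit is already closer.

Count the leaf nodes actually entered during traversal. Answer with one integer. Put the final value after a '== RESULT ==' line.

Trace the traversal:
N0 x:[-29/2,11/2] y:[-29/2,15/2] z:[-11,15/2] -> hit [-11,11/2], descend [8, 9]
  N8 x:[-29/2,11/2] y:[-8,15/2] z:[-17/2,15/2] -> hit [-8,11/2], descend [11, 12]
    N11 x:[-29/2,-4] y:[-8,15/2] z:[-17/2,15/2] -> miss, prune
    N12 x:[1/2,11/2] y:[-13/2,4] z:[-11/2,5] -> hit [1/2,4], descend [6, 14]
      N6 x:[1/2,3] y:[-13/2,-9/2] z:[-11/2,-3] -> miss, prune
      N14 x:[5/2,11/2] y:[-11/2,4] z:[0,5] -> hit [5/2,4] leaf, test {P13(miss), P15@t=5/2}
  N9 x:[-21/2,11/2] y:[-29/2,-15/2] z:[-11,13/2] -> miss, prune

Summary -> nodes [0, 8, 11, 12, 6, 14, 9]; box-tests=7; leaf-entries=1; first=P15

== RESULT ==
1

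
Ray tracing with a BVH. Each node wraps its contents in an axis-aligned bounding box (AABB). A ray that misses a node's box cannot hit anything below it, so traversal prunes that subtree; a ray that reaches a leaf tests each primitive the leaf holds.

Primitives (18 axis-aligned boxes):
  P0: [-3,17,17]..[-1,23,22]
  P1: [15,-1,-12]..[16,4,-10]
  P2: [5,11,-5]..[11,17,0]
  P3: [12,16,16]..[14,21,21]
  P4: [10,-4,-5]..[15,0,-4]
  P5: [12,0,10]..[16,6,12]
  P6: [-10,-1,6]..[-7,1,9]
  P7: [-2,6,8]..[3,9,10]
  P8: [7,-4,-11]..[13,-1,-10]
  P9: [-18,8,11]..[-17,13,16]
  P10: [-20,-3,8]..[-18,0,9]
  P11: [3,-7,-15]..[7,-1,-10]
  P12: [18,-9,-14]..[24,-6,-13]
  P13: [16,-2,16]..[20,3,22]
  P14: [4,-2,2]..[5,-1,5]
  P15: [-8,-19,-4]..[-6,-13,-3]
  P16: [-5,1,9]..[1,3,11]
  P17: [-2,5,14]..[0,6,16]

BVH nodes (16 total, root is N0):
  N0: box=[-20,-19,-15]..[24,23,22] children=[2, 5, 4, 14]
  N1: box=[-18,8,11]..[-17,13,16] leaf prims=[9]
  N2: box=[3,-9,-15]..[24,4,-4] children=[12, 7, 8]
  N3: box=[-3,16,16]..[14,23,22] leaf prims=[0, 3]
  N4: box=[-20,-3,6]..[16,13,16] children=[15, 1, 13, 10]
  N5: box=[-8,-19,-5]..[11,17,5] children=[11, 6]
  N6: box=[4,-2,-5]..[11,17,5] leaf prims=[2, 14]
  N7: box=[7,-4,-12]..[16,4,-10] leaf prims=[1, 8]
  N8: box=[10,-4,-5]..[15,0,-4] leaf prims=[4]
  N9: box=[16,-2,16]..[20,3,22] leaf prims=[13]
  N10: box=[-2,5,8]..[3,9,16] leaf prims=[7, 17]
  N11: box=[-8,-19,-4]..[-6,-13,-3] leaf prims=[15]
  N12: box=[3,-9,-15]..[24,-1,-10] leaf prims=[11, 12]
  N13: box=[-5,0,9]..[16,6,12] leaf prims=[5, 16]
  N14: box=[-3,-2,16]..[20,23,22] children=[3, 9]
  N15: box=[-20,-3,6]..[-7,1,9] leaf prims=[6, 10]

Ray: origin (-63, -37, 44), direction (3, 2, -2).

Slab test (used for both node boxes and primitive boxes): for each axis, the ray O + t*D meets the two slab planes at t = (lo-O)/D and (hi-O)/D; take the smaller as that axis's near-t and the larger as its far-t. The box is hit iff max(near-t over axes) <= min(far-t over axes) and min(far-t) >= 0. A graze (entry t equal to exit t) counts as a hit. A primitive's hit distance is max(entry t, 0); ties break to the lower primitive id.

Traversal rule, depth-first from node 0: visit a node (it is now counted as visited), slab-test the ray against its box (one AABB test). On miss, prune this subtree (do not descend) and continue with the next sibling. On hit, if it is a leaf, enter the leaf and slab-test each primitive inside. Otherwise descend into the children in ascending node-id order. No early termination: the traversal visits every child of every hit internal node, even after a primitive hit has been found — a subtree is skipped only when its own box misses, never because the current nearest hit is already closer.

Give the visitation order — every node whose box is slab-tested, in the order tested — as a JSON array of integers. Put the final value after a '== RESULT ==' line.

Traverse from the root:
N0 x:[43/3,29] y:[9,30] z:[11,59/2] -> hit [43/3,29], descend [2, 4, 5, 14]
  N2 x:[22,29] y:[14,41/2] z:[24,59/2] -> miss, prune
  N4 x:[43/3,79/3] y:[17,25] z:[14,19] -> hit [17,19], descend [1, 10, 13, 15]
    N1 x:[15,46/3] y:[45/2,25] z:[14,33/2] -> miss, prune
    N10 x:[61/3,22] y:[21,23] z:[14,18] -> miss, prune
    N13 x:[58/3,79/3] y:[37/2,43/2] z:[16,35/2] -> miss, prune
    N15 x:[43/3,56/3] y:[17,19] z:[35/2,19] -> hit [35/2,56/3] leaf, test {P6@t=18, P10(miss)}
  N5 x:[55/3,74/3] y:[9,27] z:[39/2,49/2] -> hit [39/2,49/2], descend [6, 11]
    N6 x:[67/3,74/3] y:[35/2,27] z:[39/2,49/2] -> hit [67/3,49/2] leaf, test {P2@t=24, P14(miss)}
    N11 x:[55/3,19] y:[9,12] z:[47/2,24] -> miss, prune
  N14 x:[20,83/3] y:[35/2,30] z:[11,14] -> miss, prune

order=[0, 2, 4, 1, 10, 13, 15, 5, 6, 11, 14]  |boxes|=11  |leaves|=2  hit=P6

== RESULT ==
[0, 2, 4, 1, 10, 13, 15, 5, 6, 11, 14]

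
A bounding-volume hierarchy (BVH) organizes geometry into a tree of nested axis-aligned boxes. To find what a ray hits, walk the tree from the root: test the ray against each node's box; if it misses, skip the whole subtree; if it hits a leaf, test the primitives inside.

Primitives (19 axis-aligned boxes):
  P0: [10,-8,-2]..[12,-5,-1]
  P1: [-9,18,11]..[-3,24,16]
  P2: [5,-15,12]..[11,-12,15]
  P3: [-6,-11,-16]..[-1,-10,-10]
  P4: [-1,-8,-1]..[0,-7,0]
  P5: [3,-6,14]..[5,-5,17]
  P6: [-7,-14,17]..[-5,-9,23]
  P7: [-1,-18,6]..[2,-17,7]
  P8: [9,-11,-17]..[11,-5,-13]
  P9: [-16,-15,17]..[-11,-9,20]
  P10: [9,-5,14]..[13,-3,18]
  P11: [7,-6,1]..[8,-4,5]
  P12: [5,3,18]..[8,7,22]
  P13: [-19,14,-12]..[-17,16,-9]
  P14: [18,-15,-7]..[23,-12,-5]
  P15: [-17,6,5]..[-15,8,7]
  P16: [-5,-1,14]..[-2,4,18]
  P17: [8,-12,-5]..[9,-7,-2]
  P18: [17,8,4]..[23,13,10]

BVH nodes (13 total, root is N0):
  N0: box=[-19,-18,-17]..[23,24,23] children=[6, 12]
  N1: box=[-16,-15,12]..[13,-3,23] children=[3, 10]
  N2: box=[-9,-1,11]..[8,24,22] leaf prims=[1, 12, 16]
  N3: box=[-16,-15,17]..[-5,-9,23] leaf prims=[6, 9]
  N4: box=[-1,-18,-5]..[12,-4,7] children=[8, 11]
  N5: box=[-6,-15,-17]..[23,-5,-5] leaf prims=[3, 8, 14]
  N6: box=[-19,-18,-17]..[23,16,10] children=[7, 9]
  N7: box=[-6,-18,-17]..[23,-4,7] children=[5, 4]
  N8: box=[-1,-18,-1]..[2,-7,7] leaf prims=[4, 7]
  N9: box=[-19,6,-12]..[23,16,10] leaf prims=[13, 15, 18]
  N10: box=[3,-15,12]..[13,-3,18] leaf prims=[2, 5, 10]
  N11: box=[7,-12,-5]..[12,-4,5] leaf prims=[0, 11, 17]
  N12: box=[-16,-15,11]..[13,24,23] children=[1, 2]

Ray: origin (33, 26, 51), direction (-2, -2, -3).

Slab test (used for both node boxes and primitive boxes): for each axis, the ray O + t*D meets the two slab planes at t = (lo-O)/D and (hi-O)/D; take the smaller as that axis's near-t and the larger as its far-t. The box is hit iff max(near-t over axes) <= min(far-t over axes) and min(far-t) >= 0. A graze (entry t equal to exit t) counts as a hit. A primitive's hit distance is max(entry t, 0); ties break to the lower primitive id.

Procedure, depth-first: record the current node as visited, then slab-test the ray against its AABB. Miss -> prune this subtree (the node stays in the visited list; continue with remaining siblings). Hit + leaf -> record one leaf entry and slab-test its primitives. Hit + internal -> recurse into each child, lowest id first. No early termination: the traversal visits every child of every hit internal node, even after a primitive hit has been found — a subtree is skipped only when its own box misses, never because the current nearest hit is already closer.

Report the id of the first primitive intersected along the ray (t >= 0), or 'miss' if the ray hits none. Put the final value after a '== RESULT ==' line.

Walk:
N0 x:[5,26] y:[1,22] z:[28/3,68/3] -> hit [28/3,22], descend [6, 12]
  N6 x:[5,26] y:[5,22] z:[41/3,68/3] -> hit [41/3,22], descend [7, 9]
    N7 x:[5,39/2] y:[15,22] z:[44/3,68/3] -> hit [15,39/2], descend [4, 5]
      N4 x:[21/2,17] y:[15,22] z:[44/3,56/3] -> hit [15,17], descend [8, 11]
        N8 x:[31/2,17] y:[33/2,22] z:[44/3,52/3] -> hit [33/2,17] leaf, test {P4@t=17, P7(miss)}
        N11 x:[21/2,13] y:[15,19] z:[46/3,56/3] -> miss, prune
      N5 x:[5,39/2] y:[31/2,41/2] z:[56/3,68/3] -> hit [56/3,39/2] leaf, test {P3(miss), P8(miss), P14(miss)}
    N9 x:[5,26] y:[5,10] z:[41/3,21] -> miss, prune
  N12 x:[10,49/2] y:[1,41/2] z:[28/3,40/3] -> hit [10,40/3], descend [1, 2]
    N1 x:[10,49/2] y:[29/2,41/2] z:[28/3,13] -> miss, prune
    N2 x:[25/2,21] y:[1,27/2] z:[29/3,40/3] -> hit [25/2,40/3] leaf, test {P1(miss), P12(miss), P16(miss)}

Visited [0, 6, 7, 4, 8, 11, 5, 9, 12, 1, 2]. Tests: 11 box, 3 leaf. Nearest: P4.

== RESULT ==
4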